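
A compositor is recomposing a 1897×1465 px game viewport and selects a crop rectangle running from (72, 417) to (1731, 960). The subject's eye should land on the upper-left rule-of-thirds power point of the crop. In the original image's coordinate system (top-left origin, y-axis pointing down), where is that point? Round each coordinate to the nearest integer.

Crop width = 1731 − 72 = 1659 px; one third is 553.00 px.
Crop height = 960 − 417 = 543 px; one third is 181.00 px.
The upper-left point is one-third across and one-third down within the crop:
x = 72 + 1 × 553.00 ≈ 625; y = 417 + 1 × 181.00 ≈ 598.

(625, 598)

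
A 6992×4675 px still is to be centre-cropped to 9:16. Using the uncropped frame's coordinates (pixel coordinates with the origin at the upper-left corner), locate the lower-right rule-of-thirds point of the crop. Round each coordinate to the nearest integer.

6992/4675 > 9/16, so the 9:16 crop keeps the full height 4675 and trims width to 4675 × 9/16 = 2629.69 px.
Left offset = (6992 − 2629.69)/2 = 2181.16 px; top offset = 0.
Lower-right is two-thirds across and two-thirds down within the crop:
x = 2181.16 + 2 × 2629.69/3 ≈ 3934; y = 0.00 + 2 × 4675.00/3 ≈ 3117.

x = 3934 px, y = 3117 px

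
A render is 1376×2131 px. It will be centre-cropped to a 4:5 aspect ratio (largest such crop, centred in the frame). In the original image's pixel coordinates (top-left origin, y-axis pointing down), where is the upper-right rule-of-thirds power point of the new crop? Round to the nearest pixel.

1376/2131 < 4/5, so the 4:5 crop keeps the full width 1376 and trims height to 1376 × 5/4 = 1720.00 px.
Top offset = (2131 − 1720.00)/2 = 205.50 px; left offset = 0.
Upper-right is two-thirds across and one-third down within the crop:
x = 0.00 + 2 × 1376.00/3 ≈ 917; y = 205.50 + 1 × 1720.00/3 ≈ 779.

(917, 779)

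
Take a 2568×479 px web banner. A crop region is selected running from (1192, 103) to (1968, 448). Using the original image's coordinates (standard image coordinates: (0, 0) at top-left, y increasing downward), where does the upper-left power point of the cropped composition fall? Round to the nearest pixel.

Crop width = 1968 − 1192 = 776 px; one third is 258.67 px.
Crop height = 448 − 103 = 345 px; one third is 115.00 px.
The upper-left point is one-third across and one-third down within the crop:
x = 1192 + 1 × 258.67 ≈ 1451; y = 103 + 1 × 115.00 ≈ 218.

x = 1451 px, y = 218 px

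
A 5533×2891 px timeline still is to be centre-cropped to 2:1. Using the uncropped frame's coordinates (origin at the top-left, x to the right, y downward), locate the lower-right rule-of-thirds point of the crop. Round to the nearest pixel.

(3689, 1907)

5533/2891 < 2/1, so the 2:1 crop keeps the full width 5533 and trims height to 5533 × 1/2 = 2766.50 px.
Top offset = (2891 − 2766.50)/2 = 62.25 px; left offset = 0.
Lower-right is two-thirds across and two-thirds down within the crop:
x = 0.00 + 2 × 5533.00/3 ≈ 3689; y = 62.25 + 2 × 2766.50/3 ≈ 1907.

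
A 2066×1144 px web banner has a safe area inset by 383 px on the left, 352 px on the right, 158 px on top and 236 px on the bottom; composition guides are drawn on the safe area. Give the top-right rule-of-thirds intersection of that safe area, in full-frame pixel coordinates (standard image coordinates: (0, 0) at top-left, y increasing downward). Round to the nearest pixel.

x = 1270 px, y = 408 px

Content width = 2066 − 383 − 352 = 1331 px; content height = 1144 − 158 − 236 = 750 px.
Top-right is two-thirds across and one-third down within the safe area.
x = 383 + 2 × 1331/3 = 383 + 887.33 ≈ 1270
y = 158 + 1 × 750/3 = 158 + 250.00 ≈ 408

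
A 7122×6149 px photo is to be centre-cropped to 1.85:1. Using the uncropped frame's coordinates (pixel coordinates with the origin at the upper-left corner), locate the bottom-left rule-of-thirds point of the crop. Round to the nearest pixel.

(2374, 3716)

7122/6149 < 1.85/1, so the 1.85:1 crop keeps the full width 7122 and trims height to 7122 × 1/1.85 = 3849.73 px.
Top offset = (6149 − 3849.73)/2 = 1149.64 px; left offset = 0.
Bottom-left is one-third across and two-thirds down within the crop:
x = 0.00 + 1 × 7122.00/3 ≈ 2374; y = 1149.64 + 2 × 3849.73/3 ≈ 3716.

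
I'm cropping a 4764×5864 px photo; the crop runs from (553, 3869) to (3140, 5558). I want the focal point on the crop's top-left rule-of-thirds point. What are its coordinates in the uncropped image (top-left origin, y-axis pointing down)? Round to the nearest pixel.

Crop width = 3140 − 553 = 2587 px; one third is 862.33 px.
Crop height = 5558 − 3869 = 1689 px; one third is 563.00 px.
The top-left point is one-third across and one-third down within the crop:
x = 553 + 1 × 862.33 ≈ 1415; y = 3869 + 1 × 563.00 ≈ 4432.

x = 1415 px, y = 4432 px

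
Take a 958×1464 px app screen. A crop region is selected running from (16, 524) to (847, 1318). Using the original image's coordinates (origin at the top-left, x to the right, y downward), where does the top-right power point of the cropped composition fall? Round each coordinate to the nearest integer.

Crop width = 847 − 16 = 831 px; one third is 277.00 px.
Crop height = 1318 − 524 = 794 px; one third is 264.67 px.
The top-right point is two-thirds across and one-third down within the crop:
x = 16 + 2 × 277.00 ≈ 570; y = 524 + 1 × 264.67 ≈ 789.

(570, 789)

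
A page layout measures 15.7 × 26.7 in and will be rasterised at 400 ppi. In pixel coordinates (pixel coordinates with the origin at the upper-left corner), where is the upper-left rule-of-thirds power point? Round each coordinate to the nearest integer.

(2093, 3560)

In pixels the canvas is 15.7 × 400 = 6280 wide and 26.7 × 400 = 10680 tall.
The upper-left point is one-third across and one-third down:
x = 1 × 6280/3 ≈ 2093; y = 1 × 10680/3 ≈ 3560.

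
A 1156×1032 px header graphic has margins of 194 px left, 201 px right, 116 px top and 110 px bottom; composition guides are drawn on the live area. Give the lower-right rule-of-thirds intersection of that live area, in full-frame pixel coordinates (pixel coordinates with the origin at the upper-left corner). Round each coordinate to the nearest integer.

Content width = 1156 − 194 − 201 = 761 px; content height = 1032 − 116 − 110 = 806 px.
Lower-right is two-thirds across and two-thirds down within the live area.
x = 194 + 2 × 761/3 = 194 + 507.33 ≈ 701
y = 116 + 2 × 806/3 = 116 + 537.33 ≈ 653

x = 701 px, y = 653 px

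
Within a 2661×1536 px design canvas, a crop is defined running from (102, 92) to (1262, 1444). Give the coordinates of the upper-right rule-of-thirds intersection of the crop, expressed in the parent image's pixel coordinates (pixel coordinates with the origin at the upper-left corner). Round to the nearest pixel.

Crop width = 1262 − 102 = 1160 px; one third is 386.67 px.
Crop height = 1444 − 92 = 1352 px; one third is 450.67 px.
The upper-right point is two-thirds across and one-third down within the crop:
x = 102 + 2 × 386.67 ≈ 875; y = 92 + 1 × 450.67 ≈ 543.

(875, 543)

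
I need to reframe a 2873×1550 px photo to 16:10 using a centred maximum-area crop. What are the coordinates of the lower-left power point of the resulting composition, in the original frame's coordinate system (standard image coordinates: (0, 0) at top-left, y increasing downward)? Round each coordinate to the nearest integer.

2873/1550 > 16/10, so the 16:10 crop keeps the full height 1550 and trims width to 1550 × 16/10 = 2480.00 px.
Left offset = (2873 − 2480.00)/2 = 196.50 px; top offset = 0.
Lower-left is one-third across and two-thirds down within the crop:
x = 196.50 + 1 × 2480.00/3 ≈ 1023; y = 0.00 + 2 × 1550.00/3 ≈ 1033.

(1023, 1033)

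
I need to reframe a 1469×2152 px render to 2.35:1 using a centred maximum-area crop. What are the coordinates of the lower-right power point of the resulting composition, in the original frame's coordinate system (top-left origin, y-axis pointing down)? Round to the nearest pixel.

(979, 1180)

1469/2152 < 2.35/1, so the 2.35:1 crop keeps the full width 1469 and trims height to 1469 × 1/2.35 = 625.11 px.
Top offset = (2152 − 625.11)/2 = 763.45 px; left offset = 0.
Lower-right is two-thirds across and two-thirds down within the crop:
x = 0.00 + 2 × 1469.00/3 ≈ 979; y = 763.45 + 2 × 625.11/3 ≈ 1180.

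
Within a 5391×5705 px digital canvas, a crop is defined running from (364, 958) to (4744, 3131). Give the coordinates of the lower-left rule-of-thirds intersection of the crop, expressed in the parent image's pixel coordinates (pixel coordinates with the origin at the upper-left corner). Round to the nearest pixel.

(1824, 2407)

Crop width = 4744 − 364 = 4380 px; one third is 1460.00 px.
Crop height = 3131 − 958 = 2173 px; one third is 724.33 px.
The lower-left point is one-third across and two-thirds down within the crop:
x = 364 + 1 × 1460.00 ≈ 1824; y = 958 + 2 × 724.33 ≈ 2407.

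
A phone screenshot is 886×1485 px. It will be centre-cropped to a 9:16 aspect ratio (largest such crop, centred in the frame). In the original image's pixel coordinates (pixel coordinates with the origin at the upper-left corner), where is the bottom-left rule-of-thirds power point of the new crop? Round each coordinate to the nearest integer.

x = 304 px, y = 990 px

886/1485 > 9/16, so the 9:16 crop keeps the full height 1485 and trims width to 1485 × 9/16 = 835.31 px.
Left offset = (886 − 835.31)/2 = 25.34 px; top offset = 0.
Bottom-left is one-third across and two-thirds down within the crop:
x = 25.34 + 1 × 835.31/3 ≈ 304; y = 0.00 + 2 × 1485.00/3 ≈ 990.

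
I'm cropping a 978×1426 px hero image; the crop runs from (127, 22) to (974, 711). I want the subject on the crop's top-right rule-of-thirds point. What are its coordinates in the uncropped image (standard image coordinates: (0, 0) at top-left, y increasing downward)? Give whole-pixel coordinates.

Crop width = 974 − 127 = 847 px; one third is 282.33 px.
Crop height = 711 − 22 = 689 px; one third is 229.67 px.
The top-right point is two-thirds across and one-third down within the crop:
x = 127 + 2 × 282.33 ≈ 692; y = 22 + 1 × 229.67 ≈ 252.

(692, 252)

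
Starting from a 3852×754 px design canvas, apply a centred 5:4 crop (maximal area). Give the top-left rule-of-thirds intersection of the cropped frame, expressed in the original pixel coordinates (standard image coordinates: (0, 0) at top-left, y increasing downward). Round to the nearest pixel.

3852/754 > 5/4, so the 5:4 crop keeps the full height 754 and trims width to 754 × 5/4 = 942.50 px.
Left offset = (3852 − 942.50)/2 = 1454.75 px; top offset = 0.
Top-left is one-third across and one-third down within the crop:
x = 1454.75 + 1 × 942.50/3 ≈ 1769; y = 0.00 + 1 × 754.00/3 ≈ 251.

x = 1769 px, y = 251 px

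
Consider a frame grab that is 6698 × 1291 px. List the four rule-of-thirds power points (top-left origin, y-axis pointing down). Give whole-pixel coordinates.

One third of 6698 is 2232.67; one third of 1291 is 430.33.
Vertical third lines at x = 2233 and x = 4465; horizontal third lines at y = 430 and y = 861.

(2233, 430), (4465, 430), (2233, 861), (4465, 861)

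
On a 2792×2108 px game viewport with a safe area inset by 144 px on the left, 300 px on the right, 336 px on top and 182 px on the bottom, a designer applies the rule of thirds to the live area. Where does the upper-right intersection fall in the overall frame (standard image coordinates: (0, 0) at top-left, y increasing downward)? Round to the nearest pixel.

Content width = 2792 − 144 − 300 = 2348 px; content height = 2108 − 336 − 182 = 1590 px.
Upper-right is two-thirds across and one-third down within the live area.
x = 144 + 2 × 2348/3 = 144 + 1565.33 ≈ 1709
y = 336 + 1 × 1590/3 = 336 + 530.00 ≈ 866

x = 1709 px, y = 866 px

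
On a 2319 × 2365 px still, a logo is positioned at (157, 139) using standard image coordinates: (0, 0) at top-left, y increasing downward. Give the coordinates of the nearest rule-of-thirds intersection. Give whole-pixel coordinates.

Third lines: x ∈ {773, 1546}, y ∈ {788, 1577}.
157 is closer to x = 773; 139 is closer to y = 788.
So the nearest intersection is the upper-left power point.

(773, 788)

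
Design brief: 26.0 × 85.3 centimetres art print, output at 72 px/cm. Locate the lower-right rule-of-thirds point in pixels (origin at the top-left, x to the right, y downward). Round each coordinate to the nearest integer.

x = 1248 px, y = 4094 px

In pixels the canvas is 26.0 × 72 = 1872 wide and 85.3 × 72 = 6141.6 tall.
The lower-right point is two-thirds across and two-thirds down:
x = 2 × 1872/3 ≈ 1248; y = 2 × 6141.6/3 ≈ 4094.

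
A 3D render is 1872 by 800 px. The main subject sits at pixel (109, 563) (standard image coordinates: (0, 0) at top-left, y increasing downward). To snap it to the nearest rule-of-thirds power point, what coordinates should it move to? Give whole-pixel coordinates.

(624, 533)

Third lines: x ∈ {624, 1248}, y ∈ {267, 533}.
109 is closer to x = 624; 563 is closer to y = 533.
So the nearest intersection is the lower-left power point.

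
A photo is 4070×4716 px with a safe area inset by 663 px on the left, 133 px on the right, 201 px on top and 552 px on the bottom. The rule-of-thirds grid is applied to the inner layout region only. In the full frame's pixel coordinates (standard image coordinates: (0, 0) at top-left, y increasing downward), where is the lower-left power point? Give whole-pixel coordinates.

x = 1754 px, y = 2843 px

Content width = 4070 − 663 − 133 = 3274 px; content height = 4716 − 201 − 552 = 3963 px.
Lower-left is one-third across and two-thirds down within the inner layout region.
x = 663 + 1 × 3274/3 = 663 + 1091.33 ≈ 1754
y = 201 + 2 × 3963/3 = 201 + 2642.00 ≈ 2843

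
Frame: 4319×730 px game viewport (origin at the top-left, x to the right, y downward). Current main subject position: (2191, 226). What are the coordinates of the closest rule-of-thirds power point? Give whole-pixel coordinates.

(2879, 243)

Third lines: x ∈ {1440, 2879}, y ∈ {243, 487}.
2191 is closer to x = 2879; 226 is closer to y = 243.
So the nearest intersection is the upper-right power point.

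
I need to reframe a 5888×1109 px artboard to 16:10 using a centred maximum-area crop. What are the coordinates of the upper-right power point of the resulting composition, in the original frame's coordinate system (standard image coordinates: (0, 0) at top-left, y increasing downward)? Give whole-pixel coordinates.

5888/1109 > 16/10, so the 16:10 crop keeps the full height 1109 and trims width to 1109 × 16/10 = 1774.40 px.
Left offset = (5888 − 1774.40)/2 = 2056.80 px; top offset = 0.
Upper-right is two-thirds across and one-third down within the crop:
x = 2056.80 + 2 × 1774.40/3 ≈ 3240; y = 0.00 + 1 × 1109.00/3 ≈ 370.

x = 3240 px, y = 370 px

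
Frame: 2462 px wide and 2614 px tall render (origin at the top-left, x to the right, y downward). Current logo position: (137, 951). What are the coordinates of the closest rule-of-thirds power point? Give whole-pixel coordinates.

Third lines: x ∈ {821, 1641}, y ∈ {871, 1743}.
137 is closer to x = 821; 951 is closer to y = 871.
So the nearest intersection is the upper-left power point.

x = 821 px, y = 871 px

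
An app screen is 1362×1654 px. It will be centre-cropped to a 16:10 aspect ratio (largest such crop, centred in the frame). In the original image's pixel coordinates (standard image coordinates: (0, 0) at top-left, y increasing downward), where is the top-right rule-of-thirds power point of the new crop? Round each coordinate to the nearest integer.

(908, 685)

1362/1654 < 16/10, so the 16:10 crop keeps the full width 1362 and trims height to 1362 × 10/16 = 851.25 px.
Top offset = (1654 − 851.25)/2 = 401.38 px; left offset = 0.
Top-right is two-thirds across and one-third down within the crop:
x = 0.00 + 2 × 1362.00/3 ≈ 908; y = 401.38 + 1 × 851.25/3 ≈ 685.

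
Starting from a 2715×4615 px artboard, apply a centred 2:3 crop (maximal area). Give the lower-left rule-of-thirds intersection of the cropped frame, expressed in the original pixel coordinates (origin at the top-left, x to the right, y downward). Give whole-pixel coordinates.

2715/4615 < 2/3, so the 2:3 crop keeps the full width 2715 and trims height to 2715 × 3/2 = 4072.50 px.
Top offset = (4615 − 4072.50)/2 = 271.25 px; left offset = 0.
Lower-left is one-third across and two-thirds down within the crop:
x = 0.00 + 1 × 2715.00/3 ≈ 905; y = 271.25 + 2 × 4072.50/3 ≈ 2986.

x = 905 px, y = 2986 px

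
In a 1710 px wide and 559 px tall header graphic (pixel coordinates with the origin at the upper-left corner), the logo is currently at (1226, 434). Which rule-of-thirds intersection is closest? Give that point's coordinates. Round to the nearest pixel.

Third lines: x ∈ {570, 1140}, y ∈ {186, 373}.
1226 is closer to x = 1140; 434 is closer to y = 373.
So the nearest intersection is the lower-right power point.

(1140, 373)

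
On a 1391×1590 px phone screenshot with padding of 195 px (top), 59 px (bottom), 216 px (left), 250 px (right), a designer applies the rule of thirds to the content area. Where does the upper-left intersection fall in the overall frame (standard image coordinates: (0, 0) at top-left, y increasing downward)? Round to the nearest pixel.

Content width = 1391 − 216 − 250 = 925 px; content height = 1590 − 195 − 59 = 1336 px.
Upper-left is one-third across and one-third down within the content area.
x = 216 + 1 × 925/3 = 216 + 308.33 ≈ 524
y = 195 + 1 × 1336/3 = 195 + 445.33 ≈ 640

(524, 640)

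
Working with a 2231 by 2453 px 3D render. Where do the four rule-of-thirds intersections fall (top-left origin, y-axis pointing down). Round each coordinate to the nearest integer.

One third of 2231 is 743.67; one third of 2453 is 817.67.
Vertical third lines at x = 744 and x = 1487; horizontal third lines at y = 818 and y = 1635.

(744, 818), (1487, 818), (744, 1635), (1487, 1635)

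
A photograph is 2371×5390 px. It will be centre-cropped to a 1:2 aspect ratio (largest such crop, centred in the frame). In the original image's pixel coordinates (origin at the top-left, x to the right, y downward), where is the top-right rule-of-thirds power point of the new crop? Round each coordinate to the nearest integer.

2371/5390 < 1/2, so the 1:2 crop keeps the full width 2371 and trims height to 2371 × 2/1 = 4742.00 px.
Top offset = (5390 − 4742.00)/2 = 324.00 px; left offset = 0.
Top-right is two-thirds across and one-third down within the crop:
x = 0.00 + 2 × 2371.00/3 ≈ 1581; y = 324.00 + 1 × 4742.00/3 ≈ 1905.

(1581, 1905)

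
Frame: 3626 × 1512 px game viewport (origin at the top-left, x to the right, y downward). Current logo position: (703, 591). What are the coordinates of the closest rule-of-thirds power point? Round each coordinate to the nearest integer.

Third lines: x ∈ {1209, 2417}, y ∈ {504, 1008}.
703 is closer to x = 1209; 591 is closer to y = 504.
So the nearest intersection is the upper-left power point.

x = 1209 px, y = 504 px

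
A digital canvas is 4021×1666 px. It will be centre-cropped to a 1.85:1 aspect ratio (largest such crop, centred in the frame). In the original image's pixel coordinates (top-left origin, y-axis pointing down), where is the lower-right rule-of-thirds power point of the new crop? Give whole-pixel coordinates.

(2524, 1111)

4021/1666 > 1.85/1, so the 1.85:1 crop keeps the full height 1666 and trims width to 1666 × 1.85/1 = 3082.10 px.
Left offset = (4021 − 3082.10)/2 = 469.45 px; top offset = 0.
Lower-right is two-thirds across and two-thirds down within the crop:
x = 469.45 + 2 × 3082.10/3 ≈ 2524; y = 0.00 + 2 × 1666.00/3 ≈ 1111.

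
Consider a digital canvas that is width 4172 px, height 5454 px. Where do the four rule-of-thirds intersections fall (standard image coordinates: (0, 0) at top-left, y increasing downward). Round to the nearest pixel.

(1391, 1818), (2781, 1818), (1391, 3636), (2781, 3636)

One third of 4172 is 1390.67; one third of 5454 is 1818.
Vertical third lines at x = 1391 and x = 2781; horizontal third lines at y = 1818 and y = 3636.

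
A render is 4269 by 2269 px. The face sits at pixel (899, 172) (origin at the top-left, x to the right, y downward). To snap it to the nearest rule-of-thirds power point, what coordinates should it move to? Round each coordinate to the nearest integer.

Third lines: x ∈ {1423, 2846}, y ∈ {756, 1513}.
899 is closer to x = 1423; 172 is closer to y = 756.
So the nearest intersection is the upper-left power point.

x = 1423 px, y = 756 px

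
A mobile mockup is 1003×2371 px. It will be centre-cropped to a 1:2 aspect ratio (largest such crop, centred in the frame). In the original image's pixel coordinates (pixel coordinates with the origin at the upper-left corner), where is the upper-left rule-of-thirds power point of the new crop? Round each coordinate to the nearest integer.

(334, 851)

1003/2371 < 1/2, so the 1:2 crop keeps the full width 1003 and trims height to 1003 × 2/1 = 2006.00 px.
Top offset = (2371 − 2006.00)/2 = 182.50 px; left offset = 0.
Upper-left is one-third across and one-third down within the crop:
x = 0.00 + 1 × 1003.00/3 ≈ 334; y = 182.50 + 1 × 2006.00/3 ≈ 851.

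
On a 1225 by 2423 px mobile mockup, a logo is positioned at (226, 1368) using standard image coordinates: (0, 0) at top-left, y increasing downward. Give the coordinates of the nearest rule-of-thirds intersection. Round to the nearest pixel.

Third lines: x ∈ {408, 817}, y ∈ {808, 1615}.
226 is closer to x = 408; 1368 is closer to y = 1615.
So the nearest intersection is the lower-left power point.

x = 408 px, y = 1615 px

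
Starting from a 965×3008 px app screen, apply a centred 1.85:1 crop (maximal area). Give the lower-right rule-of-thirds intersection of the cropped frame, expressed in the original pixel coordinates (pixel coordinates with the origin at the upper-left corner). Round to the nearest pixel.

x = 643 px, y = 1591 px

965/3008 < 1.85/1, so the 1.85:1 crop keeps the full width 965 and trims height to 965 × 1/1.85 = 521.62 px.
Top offset = (3008 − 521.62)/2 = 1243.19 px; left offset = 0.
Lower-right is two-thirds across and two-thirds down within the crop:
x = 0.00 + 2 × 965.00/3 ≈ 643; y = 1243.19 + 2 × 521.62/3 ≈ 1591.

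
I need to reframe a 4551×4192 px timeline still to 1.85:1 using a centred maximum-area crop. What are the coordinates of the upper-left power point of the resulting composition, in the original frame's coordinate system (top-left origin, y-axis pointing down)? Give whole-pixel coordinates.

x = 1517 px, y = 1686 px

4551/4192 < 1.85/1, so the 1.85:1 crop keeps the full width 4551 and trims height to 4551 × 1/1.85 = 2460.00 px.
Top offset = (4192 − 2460.00)/2 = 866.00 px; left offset = 0.
Upper-left is one-third across and one-third down within the crop:
x = 0.00 + 1 × 4551.00/3 ≈ 1517; y = 866.00 + 1 × 2460.00/3 ≈ 1686.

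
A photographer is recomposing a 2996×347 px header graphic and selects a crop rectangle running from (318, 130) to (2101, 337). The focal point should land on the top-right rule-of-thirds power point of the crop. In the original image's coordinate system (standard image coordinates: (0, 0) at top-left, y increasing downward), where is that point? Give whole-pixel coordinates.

Crop width = 2101 − 318 = 1783 px; one third is 594.33 px.
Crop height = 337 − 130 = 207 px; one third is 69.00 px.
The top-right point is two-thirds across and one-third down within the crop:
x = 318 + 2 × 594.33 ≈ 1507; y = 130 + 1 × 69.00 ≈ 199.

(1507, 199)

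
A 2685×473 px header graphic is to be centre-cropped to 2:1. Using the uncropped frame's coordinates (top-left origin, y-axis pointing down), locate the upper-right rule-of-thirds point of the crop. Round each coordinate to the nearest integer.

x = 1500 px, y = 158 px

2685/473 > 2/1, so the 2:1 crop keeps the full height 473 and trims width to 473 × 2/1 = 946.00 px.
Left offset = (2685 − 946.00)/2 = 869.50 px; top offset = 0.
Upper-right is two-thirds across and one-third down within the crop:
x = 869.50 + 2 × 946.00/3 ≈ 1500; y = 0.00 + 1 × 473.00/3 ≈ 158.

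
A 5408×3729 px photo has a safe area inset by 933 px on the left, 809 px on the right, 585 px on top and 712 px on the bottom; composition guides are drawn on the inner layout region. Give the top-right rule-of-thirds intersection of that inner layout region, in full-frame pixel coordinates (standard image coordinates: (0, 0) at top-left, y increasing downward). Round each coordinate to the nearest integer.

Content width = 5408 − 933 − 809 = 3666 px; content height = 3729 − 585 − 712 = 2432 px.
Top-right is two-thirds across and one-third down within the inner layout region.
x = 933 + 2 × 3666/3 = 933 + 2444.00 ≈ 3377
y = 585 + 1 × 2432/3 = 585 + 810.67 ≈ 1396

(3377, 1396)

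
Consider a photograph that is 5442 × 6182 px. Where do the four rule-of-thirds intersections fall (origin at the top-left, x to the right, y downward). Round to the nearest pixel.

One third of 5442 is 1814; one third of 6182 is 2060.67.
Vertical third lines at x = 1814 and x = 3628; horizontal third lines at y = 2061 and y = 4121.

(1814, 2061), (3628, 2061), (1814, 4121), (3628, 4121)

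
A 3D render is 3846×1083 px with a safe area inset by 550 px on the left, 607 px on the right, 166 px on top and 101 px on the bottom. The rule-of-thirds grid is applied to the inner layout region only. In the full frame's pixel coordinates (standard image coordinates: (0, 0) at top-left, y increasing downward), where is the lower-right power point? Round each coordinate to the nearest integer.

Content width = 3846 − 550 − 607 = 2689 px; content height = 1083 − 166 − 101 = 816 px.
Lower-right is two-thirds across and two-thirds down within the inner layout region.
x = 550 + 2 × 2689/3 = 550 + 1792.67 ≈ 2343
y = 166 + 2 × 816/3 = 166 + 544.00 ≈ 710

x = 2343 px, y = 710 px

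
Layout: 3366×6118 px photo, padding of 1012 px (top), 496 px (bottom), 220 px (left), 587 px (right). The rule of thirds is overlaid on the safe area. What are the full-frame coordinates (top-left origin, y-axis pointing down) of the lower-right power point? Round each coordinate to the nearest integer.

Content width = 3366 − 220 − 587 = 2559 px; content height = 6118 − 1012 − 496 = 4610 px.
Lower-right is two-thirds across and two-thirds down within the safe area.
x = 220 + 2 × 2559/3 = 220 + 1706.00 ≈ 1926
y = 1012 + 2 × 4610/3 = 1012 + 3073.33 ≈ 4085

(1926, 4085)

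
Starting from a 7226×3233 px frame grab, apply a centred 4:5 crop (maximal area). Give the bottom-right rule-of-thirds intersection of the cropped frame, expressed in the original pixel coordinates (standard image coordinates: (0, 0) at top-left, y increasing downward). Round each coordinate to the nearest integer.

7226/3233 > 4/5, so the 4:5 crop keeps the full height 3233 and trims width to 3233 × 4/5 = 2586.40 px.
Left offset = (7226 − 2586.40)/2 = 2319.80 px; top offset = 0.
Bottom-right is two-thirds across and two-thirds down within the crop:
x = 2319.80 + 2 × 2586.40/3 ≈ 4044; y = 0.00 + 2 × 3233.00/3 ≈ 2155.

(4044, 2155)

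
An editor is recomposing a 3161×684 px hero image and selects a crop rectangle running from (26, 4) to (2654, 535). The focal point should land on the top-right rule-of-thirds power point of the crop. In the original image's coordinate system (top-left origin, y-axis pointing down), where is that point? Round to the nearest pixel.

(1778, 181)

Crop width = 2654 − 26 = 2628 px; one third is 876.00 px.
Crop height = 535 − 4 = 531 px; one third is 177.00 px.
The top-right point is two-thirds across and one-third down within the crop:
x = 26 + 2 × 876.00 ≈ 1778; y = 4 + 1 × 177.00 ≈ 181.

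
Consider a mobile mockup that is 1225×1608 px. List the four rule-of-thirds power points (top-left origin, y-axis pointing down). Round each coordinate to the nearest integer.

One third of 1225 is 408.33; one third of 1608 is 536.
Vertical third lines at x = 408 and x = 817; horizontal third lines at y = 536 and y = 1072.

(408, 536), (817, 536), (408, 1072), (817, 1072)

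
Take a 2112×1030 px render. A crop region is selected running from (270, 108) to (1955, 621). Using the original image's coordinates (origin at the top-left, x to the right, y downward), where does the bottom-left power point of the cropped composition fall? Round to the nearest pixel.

x = 832 px, y = 450 px

Crop width = 1955 − 270 = 1685 px; one third is 561.67 px.
Crop height = 621 − 108 = 513 px; one third is 171.00 px.
The bottom-left point is one-third across and two-thirds down within the crop:
x = 270 + 1 × 561.67 ≈ 832; y = 108 + 2 × 171.00 ≈ 450.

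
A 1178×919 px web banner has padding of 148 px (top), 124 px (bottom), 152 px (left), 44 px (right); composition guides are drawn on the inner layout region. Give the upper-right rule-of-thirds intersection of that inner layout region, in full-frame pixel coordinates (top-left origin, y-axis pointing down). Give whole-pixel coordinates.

(807, 364)

Content width = 1178 − 152 − 44 = 982 px; content height = 919 − 148 − 124 = 647 px.
Upper-right is two-thirds across and one-third down within the inner layout region.
x = 152 + 2 × 982/3 = 152 + 654.67 ≈ 807
y = 148 + 1 × 647/3 = 148 + 215.67 ≈ 364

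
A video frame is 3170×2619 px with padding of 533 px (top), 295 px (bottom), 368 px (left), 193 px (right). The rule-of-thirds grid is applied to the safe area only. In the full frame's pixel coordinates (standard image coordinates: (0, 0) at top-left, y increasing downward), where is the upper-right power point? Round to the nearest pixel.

x = 2107 px, y = 1130 px

Content width = 3170 − 368 − 193 = 2609 px; content height = 2619 − 533 − 295 = 1791 px.
Upper-right is two-thirds across and one-third down within the safe area.
x = 368 + 2 × 2609/3 = 368 + 1739.33 ≈ 2107
y = 533 + 1 × 1791/3 = 533 + 597.00 ≈ 1130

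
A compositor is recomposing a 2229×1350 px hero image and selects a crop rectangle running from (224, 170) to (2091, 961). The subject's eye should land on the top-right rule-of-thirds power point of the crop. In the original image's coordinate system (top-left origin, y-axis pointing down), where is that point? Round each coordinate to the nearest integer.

x = 1469 px, y = 434 px

Crop width = 2091 − 224 = 1867 px; one third is 622.33 px.
Crop height = 961 − 170 = 791 px; one third is 263.67 px.
The top-right point is two-thirds across and one-third down within the crop:
x = 224 + 2 × 622.33 ≈ 1469; y = 170 + 1 × 263.67 ≈ 434.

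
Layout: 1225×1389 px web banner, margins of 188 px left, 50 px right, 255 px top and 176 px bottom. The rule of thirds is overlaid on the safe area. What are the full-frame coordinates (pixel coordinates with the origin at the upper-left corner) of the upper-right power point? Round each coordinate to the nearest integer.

(846, 574)

Content width = 1225 − 188 − 50 = 987 px; content height = 1389 − 255 − 176 = 958 px.
Upper-right is two-thirds across and one-third down within the safe area.
x = 188 + 2 × 987/3 = 188 + 658.00 ≈ 846
y = 255 + 1 × 958/3 = 255 + 319.33 ≈ 574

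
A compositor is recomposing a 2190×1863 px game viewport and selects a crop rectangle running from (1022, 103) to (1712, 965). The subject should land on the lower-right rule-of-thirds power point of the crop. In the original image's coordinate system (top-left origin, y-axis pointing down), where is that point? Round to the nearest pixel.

x = 1482 px, y = 678 px

Crop width = 1712 − 1022 = 690 px; one third is 230.00 px.
Crop height = 965 − 103 = 862 px; one third is 287.33 px.
The lower-right point is two-thirds across and two-thirds down within the crop:
x = 1022 + 2 × 230.00 ≈ 1482; y = 103 + 2 × 287.33 ≈ 678.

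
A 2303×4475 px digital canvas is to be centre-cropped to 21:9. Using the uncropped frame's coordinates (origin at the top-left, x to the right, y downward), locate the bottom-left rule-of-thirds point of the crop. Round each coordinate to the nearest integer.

x = 768 px, y = 2402 px

2303/4475 < 21/9, so the 21:9 crop keeps the full width 2303 and trims height to 2303 × 9/21 = 987.00 px.
Top offset = (4475 − 987.00)/2 = 1744.00 px; left offset = 0.
Bottom-left is one-third across and two-thirds down within the crop:
x = 0.00 + 1 × 2303.00/3 ≈ 768; y = 1744.00 + 2 × 987.00/3 ≈ 2402.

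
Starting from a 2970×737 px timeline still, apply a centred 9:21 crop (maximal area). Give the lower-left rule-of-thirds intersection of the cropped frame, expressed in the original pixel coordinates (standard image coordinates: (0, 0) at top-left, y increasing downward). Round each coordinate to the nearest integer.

x = 1432 px, y = 491 px

2970/737 > 9/21, so the 9:21 crop keeps the full height 737 and trims width to 737 × 9/21 = 315.86 px.
Left offset = (2970 − 315.86)/2 = 1327.07 px; top offset = 0.
Lower-left is one-third across and two-thirds down within the crop:
x = 1327.07 + 1 × 315.86/3 ≈ 1432; y = 0.00 + 2 × 737.00/3 ≈ 491.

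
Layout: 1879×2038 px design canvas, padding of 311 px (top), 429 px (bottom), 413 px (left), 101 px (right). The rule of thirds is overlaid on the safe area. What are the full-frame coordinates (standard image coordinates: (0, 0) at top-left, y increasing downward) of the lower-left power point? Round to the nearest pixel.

Content width = 1879 − 413 − 101 = 1365 px; content height = 2038 − 311 − 429 = 1298 px.
Lower-left is one-third across and two-thirds down within the safe area.
x = 413 + 1 × 1365/3 = 413 + 455.00 ≈ 868
y = 311 + 2 × 1298/3 = 311 + 865.33 ≈ 1176

(868, 1176)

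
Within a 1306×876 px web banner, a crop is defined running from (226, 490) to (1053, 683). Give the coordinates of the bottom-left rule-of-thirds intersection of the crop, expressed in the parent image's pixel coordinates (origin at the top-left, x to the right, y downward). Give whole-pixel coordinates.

Crop width = 1053 − 226 = 827 px; one third is 275.67 px.
Crop height = 683 − 490 = 193 px; one third is 64.33 px.
The bottom-left point is one-third across and two-thirds down within the crop:
x = 226 + 1 × 275.67 ≈ 502; y = 490 + 2 × 64.33 ≈ 619.

x = 502 px, y = 619 px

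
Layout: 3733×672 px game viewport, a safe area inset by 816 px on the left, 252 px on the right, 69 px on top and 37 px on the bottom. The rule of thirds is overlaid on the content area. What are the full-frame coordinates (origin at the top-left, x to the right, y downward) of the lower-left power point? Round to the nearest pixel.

x = 1704 px, y = 446 px

Content width = 3733 − 816 − 252 = 2665 px; content height = 672 − 69 − 37 = 566 px.
Lower-left is one-third across and two-thirds down within the content area.
x = 816 + 1 × 2665/3 = 816 + 888.33 ≈ 1704
y = 69 + 2 × 566/3 = 69 + 377.33 ≈ 446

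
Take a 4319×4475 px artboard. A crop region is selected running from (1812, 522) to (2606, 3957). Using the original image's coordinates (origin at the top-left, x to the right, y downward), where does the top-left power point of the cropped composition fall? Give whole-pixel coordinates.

(2077, 1667)

Crop width = 2606 − 1812 = 794 px; one third is 264.67 px.
Crop height = 3957 − 522 = 3435 px; one third is 1145.00 px.
The top-left point is one-third across and one-third down within the crop:
x = 1812 + 1 × 264.67 ≈ 2077; y = 522 + 1 × 1145.00 ≈ 1667.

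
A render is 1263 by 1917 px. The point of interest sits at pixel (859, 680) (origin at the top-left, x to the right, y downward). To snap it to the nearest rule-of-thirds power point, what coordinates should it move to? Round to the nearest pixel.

(842, 639)

Third lines: x ∈ {421, 842}, y ∈ {639, 1278}.
859 is closer to x = 842; 680 is closer to y = 639.
So the nearest intersection is the upper-right power point.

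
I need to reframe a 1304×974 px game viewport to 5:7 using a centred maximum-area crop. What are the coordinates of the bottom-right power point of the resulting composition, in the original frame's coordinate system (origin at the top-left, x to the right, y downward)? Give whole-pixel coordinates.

1304/974 > 5/7, so the 5:7 crop keeps the full height 974 and trims width to 974 × 5/7 = 695.71 px.
Left offset = (1304 − 695.71)/2 = 304.14 px; top offset = 0.
Bottom-right is two-thirds across and two-thirds down within the crop:
x = 304.14 + 2 × 695.71/3 ≈ 768; y = 0.00 + 2 × 974.00/3 ≈ 649.

(768, 649)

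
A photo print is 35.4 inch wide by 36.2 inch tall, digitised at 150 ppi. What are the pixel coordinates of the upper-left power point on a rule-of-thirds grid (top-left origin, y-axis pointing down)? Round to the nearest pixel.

(1770, 1810)

In pixels the canvas is 35.4 × 150 = 5310 wide and 36.2 × 150 = 5430 tall.
The upper-left point is one-third across and one-third down:
x = 1 × 5310/3 ≈ 1770; y = 1 × 5430/3 ≈ 1810.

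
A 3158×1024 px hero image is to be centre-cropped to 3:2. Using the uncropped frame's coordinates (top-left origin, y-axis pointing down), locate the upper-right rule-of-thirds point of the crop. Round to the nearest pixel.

x = 1835 px, y = 341 px

3158/1024 > 3/2, so the 3:2 crop keeps the full height 1024 and trims width to 1024 × 3/2 = 1536.00 px.
Left offset = (3158 − 1536.00)/2 = 811.00 px; top offset = 0.
Upper-right is two-thirds across and one-third down within the crop:
x = 811.00 + 2 × 1536.00/3 ≈ 1835; y = 0.00 + 1 × 1024.00/3 ≈ 341.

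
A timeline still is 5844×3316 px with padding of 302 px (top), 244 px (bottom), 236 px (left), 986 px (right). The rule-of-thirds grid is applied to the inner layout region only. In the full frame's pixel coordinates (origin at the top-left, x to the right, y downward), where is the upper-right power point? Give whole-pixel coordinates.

x = 3317 px, y = 1225 px

Content width = 5844 − 236 − 986 = 4622 px; content height = 3316 − 302 − 244 = 2770 px.
Upper-right is two-thirds across and one-third down within the inner layout region.
x = 236 + 2 × 4622/3 = 236 + 3081.33 ≈ 3317
y = 302 + 1 × 2770/3 = 302 + 923.33 ≈ 1225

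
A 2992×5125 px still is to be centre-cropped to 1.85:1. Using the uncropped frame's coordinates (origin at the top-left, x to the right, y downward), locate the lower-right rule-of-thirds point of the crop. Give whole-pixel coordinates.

2992/5125 < 1.85/1, so the 1.85:1 crop keeps the full width 2992 and trims height to 2992 × 1/1.85 = 1617.30 px.
Top offset = (5125 − 1617.30)/2 = 1753.85 px; left offset = 0.
Lower-right is two-thirds across and two-thirds down within the crop:
x = 0.00 + 2 × 2992.00/3 ≈ 1995; y = 1753.85 + 2 × 1617.30/3 ≈ 2832.

x = 1995 px, y = 2832 px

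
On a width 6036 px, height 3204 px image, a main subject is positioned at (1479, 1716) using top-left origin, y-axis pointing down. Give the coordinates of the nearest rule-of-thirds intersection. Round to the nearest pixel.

x = 2012 px, y = 2136 px

Third lines: x ∈ {2012, 4024}, y ∈ {1068, 2136}.
1479 is closer to x = 2012; 1716 is closer to y = 2136.
So the nearest intersection is the lower-left power point.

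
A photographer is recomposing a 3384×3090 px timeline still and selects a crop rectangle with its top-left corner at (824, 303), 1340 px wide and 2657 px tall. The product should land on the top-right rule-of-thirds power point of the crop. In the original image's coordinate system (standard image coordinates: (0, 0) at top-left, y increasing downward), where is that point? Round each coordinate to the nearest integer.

x = 1717 px, y = 1189 px

One third of the crop width 1340 is 446.67 px.
One third of the crop height 2657 is 885.67 px.
The top-right point is two-thirds across and one-third down within the crop:
x = 824 + 2 × 446.67 ≈ 1717; y = 303 + 1 × 885.67 ≈ 1189.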